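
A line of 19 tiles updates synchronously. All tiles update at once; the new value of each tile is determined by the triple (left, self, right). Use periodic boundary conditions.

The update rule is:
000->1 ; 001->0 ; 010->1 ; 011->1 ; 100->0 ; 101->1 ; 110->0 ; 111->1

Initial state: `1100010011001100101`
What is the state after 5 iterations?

iteration 1: 1001010010001000111
iteration 2: 0001110010101010111
iteration 3: 0101100011111111110
iteration 4: 0111001011111111100
iteration 5: 0110001111111111001

0110001111111111001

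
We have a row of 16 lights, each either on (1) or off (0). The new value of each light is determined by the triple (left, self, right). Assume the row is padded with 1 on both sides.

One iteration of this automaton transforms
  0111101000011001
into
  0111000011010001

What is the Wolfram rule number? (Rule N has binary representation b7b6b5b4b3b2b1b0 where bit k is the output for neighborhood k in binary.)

137

position 2: 111 → 1  (bit 7 = 1)
position 4: 110 → 0  (bit 6 = 0)
position 0: 101 → 0  (bit 5 = 0)
position 7: 100 → 0  (bit 4 = 0)
position 1: 011 → 1  (bit 3 = 1)
position 6: 010 → 0  (bit 2 = 0)
position 10: 001 → 0  (bit 1 = 0)
position 8: 000 → 1  (bit 0 = 1)
bits b7..b0 = 10001001 = 137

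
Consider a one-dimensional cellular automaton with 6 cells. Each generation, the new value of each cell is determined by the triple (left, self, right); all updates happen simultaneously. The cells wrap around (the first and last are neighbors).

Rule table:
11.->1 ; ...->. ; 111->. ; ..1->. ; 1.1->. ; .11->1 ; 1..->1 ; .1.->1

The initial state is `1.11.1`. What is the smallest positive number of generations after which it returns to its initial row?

1

generation 1: 1.11.1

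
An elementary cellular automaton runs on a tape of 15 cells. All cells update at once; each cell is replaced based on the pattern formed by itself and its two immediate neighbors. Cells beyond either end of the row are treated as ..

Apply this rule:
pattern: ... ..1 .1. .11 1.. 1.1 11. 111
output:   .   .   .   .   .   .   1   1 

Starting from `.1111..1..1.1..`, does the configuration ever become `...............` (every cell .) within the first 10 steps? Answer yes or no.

step 1: ..111..........
step 2: ...11..........
step 3: ....1..........
step 4: ...............
all cells are . at step 4

yes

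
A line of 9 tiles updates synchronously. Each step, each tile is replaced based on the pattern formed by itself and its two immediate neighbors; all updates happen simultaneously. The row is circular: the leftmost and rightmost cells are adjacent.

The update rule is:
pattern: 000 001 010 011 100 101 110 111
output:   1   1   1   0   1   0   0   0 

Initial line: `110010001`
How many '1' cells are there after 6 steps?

3

001111110
110000001
001111110  (repeats step 1; period 2)
step 6: 110000001
count of 1: 3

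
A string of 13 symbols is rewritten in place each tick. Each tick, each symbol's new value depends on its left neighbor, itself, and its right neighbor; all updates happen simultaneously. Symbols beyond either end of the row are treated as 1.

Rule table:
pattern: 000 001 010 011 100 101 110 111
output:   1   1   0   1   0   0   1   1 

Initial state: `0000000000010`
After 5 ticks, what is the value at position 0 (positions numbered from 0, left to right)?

0

0111111111100
0111111111101
0111111111101  (fixed point — unchanged through tick 5)
position 0 holds 0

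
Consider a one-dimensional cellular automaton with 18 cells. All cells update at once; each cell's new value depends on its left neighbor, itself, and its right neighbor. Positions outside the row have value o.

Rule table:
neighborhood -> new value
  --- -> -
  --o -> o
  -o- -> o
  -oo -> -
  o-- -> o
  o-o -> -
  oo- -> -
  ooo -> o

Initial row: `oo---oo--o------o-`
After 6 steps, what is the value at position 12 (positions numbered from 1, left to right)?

o-o-o--oooo----oo-
--o-ooo-oo-o--o---
ooo--o-----ooooo-o
oo-oooo---o-ooo---
o---oo-o-oo--o-o-o
-o-o---o---ooo-o--
position 12 holds o

o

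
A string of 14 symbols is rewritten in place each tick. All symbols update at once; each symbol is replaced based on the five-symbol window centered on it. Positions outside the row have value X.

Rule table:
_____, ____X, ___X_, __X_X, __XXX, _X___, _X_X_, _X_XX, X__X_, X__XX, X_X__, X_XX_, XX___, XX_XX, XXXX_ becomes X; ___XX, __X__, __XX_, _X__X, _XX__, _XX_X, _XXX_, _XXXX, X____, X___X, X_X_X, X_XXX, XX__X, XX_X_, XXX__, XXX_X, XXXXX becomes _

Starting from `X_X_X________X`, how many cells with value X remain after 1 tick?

9

___XXX_XXXXX_X
count of X: 9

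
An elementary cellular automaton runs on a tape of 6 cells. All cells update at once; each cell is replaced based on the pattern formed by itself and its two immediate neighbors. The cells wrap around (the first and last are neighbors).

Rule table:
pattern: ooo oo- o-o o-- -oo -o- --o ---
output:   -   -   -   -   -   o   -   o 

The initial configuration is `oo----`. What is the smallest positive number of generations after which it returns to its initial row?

---oo-
oo----

2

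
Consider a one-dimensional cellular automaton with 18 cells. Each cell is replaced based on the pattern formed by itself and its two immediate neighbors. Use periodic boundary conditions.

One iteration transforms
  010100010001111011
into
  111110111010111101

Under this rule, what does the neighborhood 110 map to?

1

At position 14 the neighborhood is 110; the next row has 1 there.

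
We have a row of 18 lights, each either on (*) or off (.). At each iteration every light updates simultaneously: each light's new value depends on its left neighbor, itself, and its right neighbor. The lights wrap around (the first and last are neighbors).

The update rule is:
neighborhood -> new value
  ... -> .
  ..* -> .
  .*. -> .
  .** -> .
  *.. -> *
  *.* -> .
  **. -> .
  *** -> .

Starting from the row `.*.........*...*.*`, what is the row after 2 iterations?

...*.........*....

iteration 1: ..*.........*.....
iteration 2: ...*.........*....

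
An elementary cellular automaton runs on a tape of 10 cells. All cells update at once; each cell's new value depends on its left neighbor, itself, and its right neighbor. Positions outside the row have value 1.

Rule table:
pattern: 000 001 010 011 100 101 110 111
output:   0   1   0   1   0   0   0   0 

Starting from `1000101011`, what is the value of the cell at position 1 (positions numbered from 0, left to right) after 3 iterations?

1

iteration 1: 0001000010
iteration 2: 0010000100
iteration 3: 0100001001
position 1 holds 1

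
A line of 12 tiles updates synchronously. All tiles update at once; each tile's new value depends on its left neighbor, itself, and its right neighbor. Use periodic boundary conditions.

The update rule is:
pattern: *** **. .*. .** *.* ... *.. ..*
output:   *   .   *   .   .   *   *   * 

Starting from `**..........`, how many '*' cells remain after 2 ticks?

10

..**********
**.********.
count of *: 10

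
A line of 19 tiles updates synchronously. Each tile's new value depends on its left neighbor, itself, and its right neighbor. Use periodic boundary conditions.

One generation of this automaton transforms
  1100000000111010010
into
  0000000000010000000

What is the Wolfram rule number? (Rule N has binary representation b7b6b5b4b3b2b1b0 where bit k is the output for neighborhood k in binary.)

position 11: 111 → 1  (bit 7 = 1)
position 1: 110 → 0  (bit 6 = 0)
position 13: 101 → 0  (bit 5 = 0)
position 2: 100 → 0  (bit 4 = 0)
position 0: 011 → 0  (bit 3 = 0)
position 14: 010 → 0  (bit 2 = 0)
position 9: 001 → 0  (bit 1 = 0)
position 3: 000 → 0  (bit 0 = 0)
bits b7..b0 = 10000000 = 128

128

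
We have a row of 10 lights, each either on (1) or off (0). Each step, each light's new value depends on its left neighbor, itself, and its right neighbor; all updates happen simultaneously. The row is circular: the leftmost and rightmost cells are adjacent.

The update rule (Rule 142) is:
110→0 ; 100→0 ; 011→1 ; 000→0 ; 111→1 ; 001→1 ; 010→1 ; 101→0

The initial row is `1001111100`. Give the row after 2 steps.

0011110011

1011111001
0011110011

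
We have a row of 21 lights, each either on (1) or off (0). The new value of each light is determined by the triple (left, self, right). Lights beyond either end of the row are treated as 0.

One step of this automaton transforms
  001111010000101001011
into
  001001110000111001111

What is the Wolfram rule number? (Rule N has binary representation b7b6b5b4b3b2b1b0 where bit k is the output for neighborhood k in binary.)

108

position 3: 111 → 0  (bit 7 = 0)
position 5: 110 → 1  (bit 6 = 1)
position 6: 101 → 1  (bit 5 = 1)
position 8: 100 → 0  (bit 4 = 0)
position 2: 011 → 1  (bit 3 = 1)
position 7: 010 → 1  (bit 2 = 1)
position 1: 001 → 0  (bit 1 = 0)
position 0: 000 → 0  (bit 0 = 0)
bits b7..b0 = 01101100 = 108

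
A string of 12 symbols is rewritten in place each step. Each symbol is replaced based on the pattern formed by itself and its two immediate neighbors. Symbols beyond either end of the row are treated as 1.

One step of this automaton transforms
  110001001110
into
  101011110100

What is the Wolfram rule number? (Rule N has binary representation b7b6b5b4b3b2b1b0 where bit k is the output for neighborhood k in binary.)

150

position 0: 111 → 1  (bit 7 = 1)
position 1: 110 → 0  (bit 6 = 0)
position 11: 101 → 0  (bit 5 = 0)
position 2: 100 → 1  (bit 4 = 1)
position 8: 011 → 0  (bit 3 = 0)
position 5: 010 → 1  (bit 2 = 1)
position 4: 001 → 1  (bit 1 = 1)
position 3: 000 → 0  (bit 0 = 0)
bits b7..b0 = 10010110 = 150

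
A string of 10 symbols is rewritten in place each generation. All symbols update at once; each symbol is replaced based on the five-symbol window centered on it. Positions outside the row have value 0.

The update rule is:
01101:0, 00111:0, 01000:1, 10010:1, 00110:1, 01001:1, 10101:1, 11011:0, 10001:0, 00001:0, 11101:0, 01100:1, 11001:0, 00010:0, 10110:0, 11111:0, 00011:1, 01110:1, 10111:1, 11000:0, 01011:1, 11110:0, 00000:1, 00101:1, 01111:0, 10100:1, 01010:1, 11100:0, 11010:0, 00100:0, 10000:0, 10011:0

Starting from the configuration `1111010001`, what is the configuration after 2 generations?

1110111001

0000011000
1110111001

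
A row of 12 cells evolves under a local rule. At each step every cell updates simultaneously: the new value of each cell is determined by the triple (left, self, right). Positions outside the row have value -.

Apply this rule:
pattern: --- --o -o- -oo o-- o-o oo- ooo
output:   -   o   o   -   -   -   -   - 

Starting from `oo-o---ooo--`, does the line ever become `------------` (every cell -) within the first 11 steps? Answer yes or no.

yes

---o--o-----
--oo-oo-----
-o----------
oo----------
------------
all cells are - at step 5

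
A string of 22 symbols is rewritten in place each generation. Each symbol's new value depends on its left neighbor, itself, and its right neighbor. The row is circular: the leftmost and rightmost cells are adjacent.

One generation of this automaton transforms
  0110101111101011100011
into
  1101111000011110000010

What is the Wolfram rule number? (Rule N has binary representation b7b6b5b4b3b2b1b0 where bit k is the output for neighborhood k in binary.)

44

position 7: 111 → 0  (bit 7 = 0)
position 2: 110 → 0  (bit 6 = 0)
position 0: 101 → 1  (bit 5 = 1)
position 17: 100 → 0  (bit 4 = 0)
position 1: 011 → 1  (bit 3 = 1)
position 4: 010 → 1  (bit 2 = 1)
position 19: 001 → 0  (bit 1 = 0)
position 18: 000 → 0  (bit 0 = 0)
bits b7..b0 = 00101100 = 44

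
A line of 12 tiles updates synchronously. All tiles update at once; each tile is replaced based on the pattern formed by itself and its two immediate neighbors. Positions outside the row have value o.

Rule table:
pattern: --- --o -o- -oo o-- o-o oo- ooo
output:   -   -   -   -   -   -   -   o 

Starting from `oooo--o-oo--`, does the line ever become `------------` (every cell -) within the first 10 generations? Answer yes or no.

ooo---------
oo----------
o-----------
------------
all cells are - at generation 4

yes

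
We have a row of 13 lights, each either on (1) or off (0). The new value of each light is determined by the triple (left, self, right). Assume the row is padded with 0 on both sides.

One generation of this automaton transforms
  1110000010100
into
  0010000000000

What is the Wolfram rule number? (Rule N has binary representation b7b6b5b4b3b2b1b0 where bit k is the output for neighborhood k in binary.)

64

position 1: 111 → 0  (bit 7 = 0)
position 2: 110 → 1  (bit 6 = 1)
position 9: 101 → 0  (bit 5 = 0)
position 3: 100 → 0  (bit 4 = 0)
position 0: 011 → 0  (bit 3 = 0)
position 8: 010 → 0  (bit 2 = 0)
position 7: 001 → 0  (bit 1 = 0)
position 4: 000 → 0  (bit 0 = 0)
bits b7..b0 = 01000000 = 64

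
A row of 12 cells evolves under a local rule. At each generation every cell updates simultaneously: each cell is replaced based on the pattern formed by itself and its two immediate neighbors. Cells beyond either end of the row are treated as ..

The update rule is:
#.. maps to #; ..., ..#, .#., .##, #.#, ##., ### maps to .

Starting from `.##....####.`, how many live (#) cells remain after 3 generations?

1

generation 1: ...#.......#
generation 2: ....#.......
generation 3: .....#......
count of #: 1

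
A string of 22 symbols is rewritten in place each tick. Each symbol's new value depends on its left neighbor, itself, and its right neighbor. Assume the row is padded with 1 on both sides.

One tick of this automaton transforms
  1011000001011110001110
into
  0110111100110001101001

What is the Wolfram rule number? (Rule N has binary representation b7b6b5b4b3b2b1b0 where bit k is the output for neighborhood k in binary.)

position 12: 111 → 0  (bit 7 = 0)
position 0: 110 → 0  (bit 6 = 0)
position 1: 101 → 1  (bit 5 = 1)
position 4: 100 → 1  (bit 4 = 1)
position 2: 011 → 1  (bit 3 = 1)
position 9: 010 → 0  (bit 2 = 0)
position 8: 001 → 0  (bit 1 = 0)
position 5: 000 → 1  (bit 0 = 1)
bits b7..b0 = 00111001 = 57

57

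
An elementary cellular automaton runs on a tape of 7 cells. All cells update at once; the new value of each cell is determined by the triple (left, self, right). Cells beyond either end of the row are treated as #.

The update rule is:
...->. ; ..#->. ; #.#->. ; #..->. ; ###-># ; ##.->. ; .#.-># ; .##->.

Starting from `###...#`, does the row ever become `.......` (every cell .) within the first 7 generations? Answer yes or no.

generation 1: ##.....
generation 2: #......
generation 3: .......
all cells are . at generation 3

yes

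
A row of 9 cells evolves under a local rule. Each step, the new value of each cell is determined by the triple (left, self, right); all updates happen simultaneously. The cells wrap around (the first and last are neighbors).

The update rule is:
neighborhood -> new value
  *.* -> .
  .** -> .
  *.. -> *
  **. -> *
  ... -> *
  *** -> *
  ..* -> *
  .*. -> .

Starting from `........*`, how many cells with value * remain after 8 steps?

7

********.
.*******.
*.*******
*..******
***.*****
***..****
*****.***
*****..**
count of *: 7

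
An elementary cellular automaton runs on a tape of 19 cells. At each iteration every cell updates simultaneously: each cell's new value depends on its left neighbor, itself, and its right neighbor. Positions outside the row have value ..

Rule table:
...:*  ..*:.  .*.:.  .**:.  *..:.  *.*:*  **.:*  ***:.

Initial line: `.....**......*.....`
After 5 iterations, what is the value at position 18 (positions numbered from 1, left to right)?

*

iteration 1: ****..*.****...****
iteration 2: ...*...*...*.*....*
iteration 3: **...*...*..*..**..
iteration 4: .*.*...*........*.*
iteration 5: ..*..*...******..*.
position 18 holds *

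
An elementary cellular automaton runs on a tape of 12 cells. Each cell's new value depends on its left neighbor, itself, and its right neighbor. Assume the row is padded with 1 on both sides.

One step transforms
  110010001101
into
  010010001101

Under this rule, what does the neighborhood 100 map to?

At position 2 the neighborhood is 100; the next row has 0 there.

0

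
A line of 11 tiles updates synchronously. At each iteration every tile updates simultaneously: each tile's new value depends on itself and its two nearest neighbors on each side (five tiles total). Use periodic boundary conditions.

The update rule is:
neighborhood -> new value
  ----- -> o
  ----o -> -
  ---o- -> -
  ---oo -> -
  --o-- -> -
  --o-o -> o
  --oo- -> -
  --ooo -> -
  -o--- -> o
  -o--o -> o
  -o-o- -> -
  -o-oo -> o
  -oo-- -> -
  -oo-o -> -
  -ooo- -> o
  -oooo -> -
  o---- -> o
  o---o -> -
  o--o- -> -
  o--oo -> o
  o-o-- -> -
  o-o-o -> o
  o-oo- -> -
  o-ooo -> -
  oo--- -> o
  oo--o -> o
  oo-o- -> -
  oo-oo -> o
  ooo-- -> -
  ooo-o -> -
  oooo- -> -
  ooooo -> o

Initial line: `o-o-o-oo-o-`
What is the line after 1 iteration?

o-o-oo---o-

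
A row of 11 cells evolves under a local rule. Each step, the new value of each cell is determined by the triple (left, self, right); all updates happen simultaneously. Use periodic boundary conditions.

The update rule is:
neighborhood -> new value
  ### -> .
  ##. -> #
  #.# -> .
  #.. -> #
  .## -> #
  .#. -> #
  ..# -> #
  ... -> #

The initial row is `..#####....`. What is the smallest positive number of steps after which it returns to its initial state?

2

###...#####
..#####....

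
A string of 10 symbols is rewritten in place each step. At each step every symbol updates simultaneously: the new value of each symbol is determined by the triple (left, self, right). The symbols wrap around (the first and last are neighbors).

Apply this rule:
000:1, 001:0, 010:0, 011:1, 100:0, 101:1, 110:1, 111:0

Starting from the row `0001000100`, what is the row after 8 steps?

1100010001
0101000101
1010010010
0100000001
1001111100
0001000100  (repeats step 0; period 6)
step 8: 0101000101

0101000101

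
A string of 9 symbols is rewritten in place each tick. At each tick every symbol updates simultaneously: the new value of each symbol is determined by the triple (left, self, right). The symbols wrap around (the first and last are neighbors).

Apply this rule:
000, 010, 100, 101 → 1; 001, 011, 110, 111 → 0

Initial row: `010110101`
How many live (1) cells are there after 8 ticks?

111001111
000100000
110111111
001000000
101111111
010000000
011111111
100000000
count of 1: 1

1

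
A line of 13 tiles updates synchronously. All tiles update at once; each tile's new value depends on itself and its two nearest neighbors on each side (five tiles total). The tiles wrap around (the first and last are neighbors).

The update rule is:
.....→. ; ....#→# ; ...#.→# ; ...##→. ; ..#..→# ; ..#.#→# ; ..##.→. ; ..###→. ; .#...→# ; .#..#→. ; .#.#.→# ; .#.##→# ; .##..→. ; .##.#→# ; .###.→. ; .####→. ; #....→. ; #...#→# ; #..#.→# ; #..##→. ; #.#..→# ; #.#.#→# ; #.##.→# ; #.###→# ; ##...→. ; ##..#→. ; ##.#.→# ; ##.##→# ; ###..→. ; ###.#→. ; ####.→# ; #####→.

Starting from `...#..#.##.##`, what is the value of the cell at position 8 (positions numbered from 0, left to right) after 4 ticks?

tick 1: .###.#######.
tick 2: ....##....#..
tick 3: ..#.....####.
tick 4: ####..#...#..
position 8 holds .

.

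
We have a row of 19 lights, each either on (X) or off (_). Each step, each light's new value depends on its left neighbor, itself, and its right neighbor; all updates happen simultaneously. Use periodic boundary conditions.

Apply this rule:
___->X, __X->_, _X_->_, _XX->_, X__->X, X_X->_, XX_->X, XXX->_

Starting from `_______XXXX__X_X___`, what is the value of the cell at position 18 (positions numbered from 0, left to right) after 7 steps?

XXXXXX____XX____XXX
_____XXXX__XXXX____
XXXX____XX____XXXXX
___XXXX__XXXX______
XX____XX____XXXXXXX
_XXXX__XXXX________
____XX____XXXXXXXXX
position 18 holds X

X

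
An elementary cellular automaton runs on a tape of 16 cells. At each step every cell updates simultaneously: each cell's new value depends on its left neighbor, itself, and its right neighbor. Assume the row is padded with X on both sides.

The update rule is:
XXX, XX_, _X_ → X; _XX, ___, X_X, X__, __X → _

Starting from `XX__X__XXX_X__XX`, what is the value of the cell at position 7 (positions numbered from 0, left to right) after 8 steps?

_

step 1: XX__X___XX_X___X
step 2: XX__X____X_X____
step 3: XX__X____X_X____  (fixed point — unchanged through step 8)
position 7 holds _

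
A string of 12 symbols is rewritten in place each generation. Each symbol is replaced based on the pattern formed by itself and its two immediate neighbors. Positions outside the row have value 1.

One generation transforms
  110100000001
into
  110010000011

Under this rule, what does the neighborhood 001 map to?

At position 10 the neighborhood is 001; the next row has 1 there.

1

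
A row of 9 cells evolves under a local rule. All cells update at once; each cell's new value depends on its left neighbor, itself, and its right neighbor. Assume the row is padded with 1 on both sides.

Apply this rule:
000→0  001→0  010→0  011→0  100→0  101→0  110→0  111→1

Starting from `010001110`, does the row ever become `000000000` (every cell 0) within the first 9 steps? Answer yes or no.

000000100
000000000
all cells are 0 at step 2

yes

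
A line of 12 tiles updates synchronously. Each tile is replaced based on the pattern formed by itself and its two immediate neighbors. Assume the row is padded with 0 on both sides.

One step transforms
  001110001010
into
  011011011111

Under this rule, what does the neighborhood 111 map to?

At position 3 the neighborhood is 111; the next row has 0 there.

0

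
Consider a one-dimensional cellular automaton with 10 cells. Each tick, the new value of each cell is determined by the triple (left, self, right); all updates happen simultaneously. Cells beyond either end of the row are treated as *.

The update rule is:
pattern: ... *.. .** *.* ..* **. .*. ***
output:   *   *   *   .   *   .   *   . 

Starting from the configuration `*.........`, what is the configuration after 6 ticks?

.*********
.*........
.*********  (repeats tick 1; period 2)
tick 6: .*........

.*........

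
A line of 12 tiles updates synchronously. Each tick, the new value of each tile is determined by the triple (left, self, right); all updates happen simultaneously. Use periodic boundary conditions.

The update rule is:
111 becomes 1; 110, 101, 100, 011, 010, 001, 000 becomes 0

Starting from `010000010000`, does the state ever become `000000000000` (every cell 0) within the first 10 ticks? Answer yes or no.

yes

tick 1: 000000000000
all cells are 0 at tick 1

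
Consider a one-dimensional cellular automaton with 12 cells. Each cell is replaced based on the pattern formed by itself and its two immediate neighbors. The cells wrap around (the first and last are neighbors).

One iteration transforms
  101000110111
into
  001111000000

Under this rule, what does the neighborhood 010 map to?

1

At position 2 the neighborhood is 010; the next row has 1 there.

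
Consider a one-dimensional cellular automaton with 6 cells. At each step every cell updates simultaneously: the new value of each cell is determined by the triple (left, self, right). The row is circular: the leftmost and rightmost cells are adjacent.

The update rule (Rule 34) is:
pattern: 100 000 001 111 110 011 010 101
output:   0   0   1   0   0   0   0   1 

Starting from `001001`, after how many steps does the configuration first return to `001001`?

3

step 1: 010010
step 2: 100100
step 3: 001001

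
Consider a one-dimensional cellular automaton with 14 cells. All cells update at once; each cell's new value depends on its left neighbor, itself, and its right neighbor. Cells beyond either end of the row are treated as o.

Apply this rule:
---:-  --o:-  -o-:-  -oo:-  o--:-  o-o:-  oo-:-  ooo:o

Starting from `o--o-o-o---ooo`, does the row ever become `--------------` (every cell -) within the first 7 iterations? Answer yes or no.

iteration 1: ------------oo
iteration 2: -------------o
iteration 3: --------------
all cells are - at iteration 3

yes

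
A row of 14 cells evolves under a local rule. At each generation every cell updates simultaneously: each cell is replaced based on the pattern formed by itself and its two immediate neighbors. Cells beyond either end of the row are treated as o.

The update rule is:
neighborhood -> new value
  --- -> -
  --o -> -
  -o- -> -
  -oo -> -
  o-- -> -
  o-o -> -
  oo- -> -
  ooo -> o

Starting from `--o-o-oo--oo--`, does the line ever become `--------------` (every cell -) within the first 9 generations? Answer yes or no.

yes

--------------
all cells are - at generation 1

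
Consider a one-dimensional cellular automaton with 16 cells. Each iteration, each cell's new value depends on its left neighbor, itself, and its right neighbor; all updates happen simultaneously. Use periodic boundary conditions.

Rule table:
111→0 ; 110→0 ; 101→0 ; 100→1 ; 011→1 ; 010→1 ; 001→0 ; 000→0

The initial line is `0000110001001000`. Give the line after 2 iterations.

0000101001101100
0000101101001010

0000101101001010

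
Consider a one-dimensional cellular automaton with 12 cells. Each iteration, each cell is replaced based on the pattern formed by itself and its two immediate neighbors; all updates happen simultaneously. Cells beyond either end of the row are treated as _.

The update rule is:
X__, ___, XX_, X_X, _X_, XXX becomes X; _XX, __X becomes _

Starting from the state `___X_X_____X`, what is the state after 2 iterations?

_XX_XXXXXXXX

iteration 1: XX_XXXXXXX_X
iteration 2: _XX_XXXXXXXX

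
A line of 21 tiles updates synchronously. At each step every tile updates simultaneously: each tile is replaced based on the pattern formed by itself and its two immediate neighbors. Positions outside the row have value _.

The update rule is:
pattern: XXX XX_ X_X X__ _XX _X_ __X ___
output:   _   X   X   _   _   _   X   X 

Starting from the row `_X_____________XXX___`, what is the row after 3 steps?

X__XXXXXXXXXXXX__X_XX
__X___________X_X_X_X
XX__XXXXXXXXXX_X_X_X_

XX__XXXXXXXXXX_X_X_X_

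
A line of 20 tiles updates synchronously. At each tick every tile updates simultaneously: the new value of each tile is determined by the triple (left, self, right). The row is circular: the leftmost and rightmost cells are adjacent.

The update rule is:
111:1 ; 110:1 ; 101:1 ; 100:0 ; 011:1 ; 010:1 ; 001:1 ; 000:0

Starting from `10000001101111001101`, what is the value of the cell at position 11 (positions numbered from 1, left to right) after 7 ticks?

tick 1: 10000011111111011111
tick 2: 10000111111111111111
tick 3: 10001111111111111111
tick 4: 10011111111111111111
tick 5: 10111111111111111111
tick 6: 11111111111111111111
tick 7: 11111111111111111111
position 11 holds 1

1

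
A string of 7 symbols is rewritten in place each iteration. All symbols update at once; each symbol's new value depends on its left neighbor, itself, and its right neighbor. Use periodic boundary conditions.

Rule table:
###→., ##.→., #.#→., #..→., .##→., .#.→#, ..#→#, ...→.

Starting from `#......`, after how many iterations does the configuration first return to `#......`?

14

iteration 1: #.....#
iteration 2: .....#.
iteration 3: ....##.
iteration 4: ...#...
iteration 5: ..##...
iteration 6: .#.....
iteration 7: ##.....
iteration 8: ......#
iteration 9: .....##
iteration 10: ....#..
iteration 11: ...##..
iteration 12: ..#....
iteration 13: .##....
iteration 14: #......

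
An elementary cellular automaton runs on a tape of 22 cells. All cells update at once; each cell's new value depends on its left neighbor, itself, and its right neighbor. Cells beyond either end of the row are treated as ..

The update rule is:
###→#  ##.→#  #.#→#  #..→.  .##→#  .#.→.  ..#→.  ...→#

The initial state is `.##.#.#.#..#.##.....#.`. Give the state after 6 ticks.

.#####################

.###.#.#....###.###...
.####.#..##.#######.##
.#####...#############
.#####.#.#############
.######.##############
.#####################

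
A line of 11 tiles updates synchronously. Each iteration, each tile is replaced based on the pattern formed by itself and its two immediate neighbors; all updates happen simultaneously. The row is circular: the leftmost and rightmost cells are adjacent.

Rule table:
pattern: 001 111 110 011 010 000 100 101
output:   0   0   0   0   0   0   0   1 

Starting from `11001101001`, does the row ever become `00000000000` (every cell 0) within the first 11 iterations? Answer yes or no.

00000010000
00000000000
all cells are 0 at iteration 2

yes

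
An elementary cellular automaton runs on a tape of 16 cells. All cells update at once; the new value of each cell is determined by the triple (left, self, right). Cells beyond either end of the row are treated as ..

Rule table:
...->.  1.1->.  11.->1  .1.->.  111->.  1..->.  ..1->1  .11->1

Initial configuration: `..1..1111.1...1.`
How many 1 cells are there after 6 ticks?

3

.1..11..1....1..
1..111.1....1...
..11.1.....1....
.111......1.....
11.1.....1......
11......1.......
count of 1: 3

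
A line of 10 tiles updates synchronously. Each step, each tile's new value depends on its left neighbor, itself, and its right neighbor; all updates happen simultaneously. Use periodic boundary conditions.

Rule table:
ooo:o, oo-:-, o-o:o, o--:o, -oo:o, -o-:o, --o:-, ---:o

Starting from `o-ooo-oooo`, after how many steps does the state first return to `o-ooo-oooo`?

10

-ooo-ooooo
ooo-ooooo-
oo-ooooo-o
o-ooooo-oo
-ooooo-ooo
ooooo-ooo-
oooo-ooo-o
ooo-ooo-oo
oo-ooo-ooo
o-ooo-oooo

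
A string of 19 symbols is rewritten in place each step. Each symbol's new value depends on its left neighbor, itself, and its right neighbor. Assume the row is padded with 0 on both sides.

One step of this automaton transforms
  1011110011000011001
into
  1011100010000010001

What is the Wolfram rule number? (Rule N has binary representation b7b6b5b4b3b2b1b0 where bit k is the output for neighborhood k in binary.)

position 3: 111 → 1  (bit 7 = 1)
position 5: 110 → 0  (bit 6 = 0)
position 1: 101 → 0  (bit 5 = 0)
position 6: 100 → 0  (bit 4 = 0)
position 2: 011 → 1  (bit 3 = 1)
position 0: 010 → 1  (bit 2 = 1)
position 7: 001 → 0  (bit 1 = 0)
position 11: 000 → 0  (bit 0 = 0)
bits b7..b0 = 10001100 = 140

140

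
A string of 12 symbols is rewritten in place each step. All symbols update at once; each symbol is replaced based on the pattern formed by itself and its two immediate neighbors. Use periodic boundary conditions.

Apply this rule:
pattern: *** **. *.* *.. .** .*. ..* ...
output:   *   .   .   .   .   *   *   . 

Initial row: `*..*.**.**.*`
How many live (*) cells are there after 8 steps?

1

..**........
.*..........
**..........
...........*
..........**
.........*..
........**..
.......*....
count of *: 1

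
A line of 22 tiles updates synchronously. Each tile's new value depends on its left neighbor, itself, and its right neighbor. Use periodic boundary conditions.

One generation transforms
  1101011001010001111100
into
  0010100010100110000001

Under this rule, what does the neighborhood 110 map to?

At position 1 the neighborhood is 110; the next row has 0 there.

0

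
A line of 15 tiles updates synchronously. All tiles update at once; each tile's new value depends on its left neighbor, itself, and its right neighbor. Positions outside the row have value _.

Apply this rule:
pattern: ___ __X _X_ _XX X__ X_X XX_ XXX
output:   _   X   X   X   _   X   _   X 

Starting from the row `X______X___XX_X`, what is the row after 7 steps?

X_____XX__XX_XX
X____XX__XX_XX_
X___XX__XX_XX__
X__XX__XX_XX___
X_XX__XX_XX____
XXX__XX_XX_____
XX__XX_XX______

XX__XX_XX______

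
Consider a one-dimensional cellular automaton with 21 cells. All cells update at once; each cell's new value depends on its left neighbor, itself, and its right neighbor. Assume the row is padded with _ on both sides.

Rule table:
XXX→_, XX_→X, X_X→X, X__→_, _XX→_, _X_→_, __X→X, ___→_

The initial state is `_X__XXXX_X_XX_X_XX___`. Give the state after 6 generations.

X__X___XX_X_XX_X_X___
__X___X_XX_X_XX_X____
_X___X_X_XX_X_XX_____
X___X_X_X_XX_X_X_____
___X_X_X_X_XX_X______
__X_X_X_X_X_XX_______

__X_X_X_X_X_XX_______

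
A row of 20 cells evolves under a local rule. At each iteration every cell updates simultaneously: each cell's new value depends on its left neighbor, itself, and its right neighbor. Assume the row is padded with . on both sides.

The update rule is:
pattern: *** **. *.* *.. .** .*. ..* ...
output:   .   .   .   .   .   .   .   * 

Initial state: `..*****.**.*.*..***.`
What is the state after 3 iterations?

*...................

*...................
..******************
*...................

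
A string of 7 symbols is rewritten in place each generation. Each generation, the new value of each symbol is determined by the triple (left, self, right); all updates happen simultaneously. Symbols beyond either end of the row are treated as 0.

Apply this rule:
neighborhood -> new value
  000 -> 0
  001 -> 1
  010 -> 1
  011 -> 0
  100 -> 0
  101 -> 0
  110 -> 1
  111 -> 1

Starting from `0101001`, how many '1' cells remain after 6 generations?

3

1101011
0101001  (repeats generation 0; period 2)
generation 6: 0101001
count of 1: 3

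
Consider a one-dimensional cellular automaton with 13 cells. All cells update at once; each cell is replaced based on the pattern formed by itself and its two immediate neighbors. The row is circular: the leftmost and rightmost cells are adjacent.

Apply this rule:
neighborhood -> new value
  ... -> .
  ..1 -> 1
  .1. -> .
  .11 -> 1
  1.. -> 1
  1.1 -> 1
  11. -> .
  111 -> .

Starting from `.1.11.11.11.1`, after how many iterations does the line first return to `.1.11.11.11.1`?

13

iteration 1: 1.11.11.11.1.
iteration 2: .11.11.11.1.1
iteration 3: 11.11.11.1.1.
iteration 4: 1.11.11.1.1.1
iteration 5: .11.11.1.1.11
iteration 6: 11.11.1.1.11.
iteration 7: 1.11.1.1.11.1
iteration 8: .11.1.1.11.11
iteration 9: 11.1.1.11.11.
iteration 10: 1.1.1.11.11.1
iteration 11: .1.1.11.11.11
iteration 12: 1.1.11.11.11.
iteration 13: .1.11.11.11.1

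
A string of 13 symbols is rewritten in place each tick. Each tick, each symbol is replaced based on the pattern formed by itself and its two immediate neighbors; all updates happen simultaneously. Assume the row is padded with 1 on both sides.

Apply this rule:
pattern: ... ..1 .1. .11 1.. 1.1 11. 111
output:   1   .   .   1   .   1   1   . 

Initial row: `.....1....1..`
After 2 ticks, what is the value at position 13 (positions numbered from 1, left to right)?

.

.111...11....
11.1.1.11.11.
position 13 holds .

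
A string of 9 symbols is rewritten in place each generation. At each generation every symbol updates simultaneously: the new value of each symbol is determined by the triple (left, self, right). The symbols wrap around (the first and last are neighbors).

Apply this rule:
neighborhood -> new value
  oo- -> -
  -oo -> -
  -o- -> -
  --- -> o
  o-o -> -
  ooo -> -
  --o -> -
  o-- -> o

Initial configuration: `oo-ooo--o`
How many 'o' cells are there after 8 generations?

7

------o--
ooooo--oo
-----o---
oooo--ooo
----o----
ooo--oooo
---o-----
oo--ooooo
count of o: 7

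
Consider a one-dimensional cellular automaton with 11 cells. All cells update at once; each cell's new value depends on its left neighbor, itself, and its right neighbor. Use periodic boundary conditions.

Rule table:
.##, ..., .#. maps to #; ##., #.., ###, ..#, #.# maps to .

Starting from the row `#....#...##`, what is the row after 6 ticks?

..##.#.#.#.
#.#..#.#.#.
#.#..#.#.#.  (fixed point — unchanged through tick 6)

#.#..#.#.#.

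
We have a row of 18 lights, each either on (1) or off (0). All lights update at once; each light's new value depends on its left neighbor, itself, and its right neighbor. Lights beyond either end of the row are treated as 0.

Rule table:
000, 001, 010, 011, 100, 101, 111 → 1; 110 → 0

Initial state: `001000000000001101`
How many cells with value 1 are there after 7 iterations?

111111111111111011
111111111111110110
111111111111101101
111111111111011011
111111111110110110
111111111101101101
111111111011011011
count of 1: 15

15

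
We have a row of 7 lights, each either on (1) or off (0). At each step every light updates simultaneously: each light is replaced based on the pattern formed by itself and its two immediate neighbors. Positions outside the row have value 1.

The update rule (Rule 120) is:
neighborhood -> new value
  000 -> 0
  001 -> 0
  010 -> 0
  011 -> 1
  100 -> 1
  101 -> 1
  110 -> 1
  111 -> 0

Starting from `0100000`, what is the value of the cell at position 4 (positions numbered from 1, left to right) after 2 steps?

step 1: 1010000
step 2: 1101000
position 4 holds 1

1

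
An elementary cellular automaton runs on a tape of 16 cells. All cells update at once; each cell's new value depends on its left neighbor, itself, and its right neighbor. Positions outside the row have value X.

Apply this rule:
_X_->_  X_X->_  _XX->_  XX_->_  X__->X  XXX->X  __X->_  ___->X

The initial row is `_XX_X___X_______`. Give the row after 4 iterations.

_____XX__XXXXXX_
XXXX___X__XXXX__
XXX_XX__X__XX_X_
XX____X__X______

XX____X__X______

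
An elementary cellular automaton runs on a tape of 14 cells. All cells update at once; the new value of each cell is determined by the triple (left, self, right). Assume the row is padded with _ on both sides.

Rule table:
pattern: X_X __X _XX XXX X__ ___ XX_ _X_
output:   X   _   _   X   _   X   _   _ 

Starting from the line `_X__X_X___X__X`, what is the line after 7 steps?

__X________X__

_____X__X_____
XXXX______XXXX
_XX__XXXX__XX_
______XX______
XXXXX____XXXXX
_XXX__XX__XXX_
__X________X__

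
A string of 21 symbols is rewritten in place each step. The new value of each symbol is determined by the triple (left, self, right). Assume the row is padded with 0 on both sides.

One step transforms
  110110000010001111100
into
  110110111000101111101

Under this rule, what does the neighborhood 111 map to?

1

At position 15 the neighborhood is 111; the next row has 1 there.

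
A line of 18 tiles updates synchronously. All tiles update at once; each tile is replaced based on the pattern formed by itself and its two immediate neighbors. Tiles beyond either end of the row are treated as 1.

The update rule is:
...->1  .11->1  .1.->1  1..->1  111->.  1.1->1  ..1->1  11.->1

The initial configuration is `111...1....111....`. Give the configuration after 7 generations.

generation 1: ..1111111111.11111
generation 2: 111........111....
generation 3: ..1111111111.11111  (repeats generation 1; period 2)
generation 7: ..1111111111.11111

..1111111111.11111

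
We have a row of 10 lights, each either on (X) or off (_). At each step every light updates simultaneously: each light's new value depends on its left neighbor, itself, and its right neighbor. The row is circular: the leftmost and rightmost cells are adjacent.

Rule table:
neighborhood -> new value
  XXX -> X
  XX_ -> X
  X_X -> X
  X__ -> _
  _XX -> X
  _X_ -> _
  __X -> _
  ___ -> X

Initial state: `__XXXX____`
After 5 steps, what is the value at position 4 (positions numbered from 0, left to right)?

X_XXXX_XXX
XXXXXXXXXX
XXXXXXXXXX  (fixed point — unchanged through step 5)
position 4 holds X

X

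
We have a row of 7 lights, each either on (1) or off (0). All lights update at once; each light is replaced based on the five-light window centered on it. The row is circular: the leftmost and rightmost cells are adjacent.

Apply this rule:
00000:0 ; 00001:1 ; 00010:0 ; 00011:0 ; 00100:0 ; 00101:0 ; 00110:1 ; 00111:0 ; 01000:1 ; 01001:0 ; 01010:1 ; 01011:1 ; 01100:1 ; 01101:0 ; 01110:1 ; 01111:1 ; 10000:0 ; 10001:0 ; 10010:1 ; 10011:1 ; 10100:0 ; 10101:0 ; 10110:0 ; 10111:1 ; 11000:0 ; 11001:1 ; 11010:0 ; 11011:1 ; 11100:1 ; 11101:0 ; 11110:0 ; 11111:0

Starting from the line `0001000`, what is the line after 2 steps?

0100100
0001010

0001010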